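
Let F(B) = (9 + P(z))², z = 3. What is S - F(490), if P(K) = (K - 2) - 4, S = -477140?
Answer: -477176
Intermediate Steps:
P(K) = -6 + K (P(K) = (-2 + K) - 4 = -6 + K)
F(B) = 36 (F(B) = (9 + (-6 + 3))² = (9 - 3)² = 6² = 36)
S - F(490) = -477140 - 1*36 = -477140 - 36 = -477176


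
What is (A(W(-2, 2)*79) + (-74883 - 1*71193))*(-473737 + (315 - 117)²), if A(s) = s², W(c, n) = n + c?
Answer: 63474842508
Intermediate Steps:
W(c, n) = c + n
(A(W(-2, 2)*79) + (-74883 - 1*71193))*(-473737 + (315 - 117)²) = (((-2 + 2)*79)² + (-74883 - 1*71193))*(-473737 + (315 - 117)²) = ((0*79)² + (-74883 - 71193))*(-473737 + 198²) = (0² - 146076)*(-473737 + 39204) = (0 - 146076)*(-434533) = -146076*(-434533) = 63474842508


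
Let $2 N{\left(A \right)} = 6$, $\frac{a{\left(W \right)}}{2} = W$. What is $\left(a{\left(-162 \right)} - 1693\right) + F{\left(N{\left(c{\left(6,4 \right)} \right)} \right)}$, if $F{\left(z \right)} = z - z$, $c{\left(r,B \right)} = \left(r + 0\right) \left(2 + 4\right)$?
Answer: $-2017$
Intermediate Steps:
$c{\left(r,B \right)} = 6 r$ ($c{\left(r,B \right)} = r 6 = 6 r$)
$a{\left(W \right)} = 2 W$
$N{\left(A \right)} = 3$ ($N{\left(A \right)} = \frac{1}{2} \cdot 6 = 3$)
$F{\left(z \right)} = 0$
$\left(a{\left(-162 \right)} - 1693\right) + F{\left(N{\left(c{\left(6,4 \right)} \right)} \right)} = \left(2 \left(-162\right) - 1693\right) + 0 = \left(-324 - 1693\right) + 0 = -2017 + 0 = -2017$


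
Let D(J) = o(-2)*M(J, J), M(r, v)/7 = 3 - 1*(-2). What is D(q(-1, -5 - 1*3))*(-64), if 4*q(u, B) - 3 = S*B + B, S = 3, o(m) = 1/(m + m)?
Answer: 560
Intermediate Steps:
o(m) = 1/(2*m)
M(r, v) = 35 (M(r, v) = 7*(3 - 1*(-2)) = 7*(3 + 2) = 7*5 = 35)
q(u, B) = ¾ + B (q(u, B) = ¾ + (3*B + B)/4 = ¾ + (4*B)/4 = ¾ + B)
D(J) = -35/4 (D(J) = ((½)/(-2))*35 = ((½)*(-½))*35 = -¼*35 = -35/4)
D(q(-1, -5 - 1*3))*(-64) = -35/4*(-64) = 560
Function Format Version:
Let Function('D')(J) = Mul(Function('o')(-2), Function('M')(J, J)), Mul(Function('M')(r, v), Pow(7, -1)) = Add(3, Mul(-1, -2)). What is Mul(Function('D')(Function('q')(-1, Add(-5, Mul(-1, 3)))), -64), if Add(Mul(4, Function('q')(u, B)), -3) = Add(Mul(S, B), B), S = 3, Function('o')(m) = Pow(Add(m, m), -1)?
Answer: 560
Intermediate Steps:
Function('o')(m) = Mul(Rational(1, 2), Pow(m, -1)) (Function('o')(m) = Pow(Mul(2, m), -1) = Mul(Rational(1, 2), Pow(m, -1)))
Function('M')(r, v) = 35 (Function('M')(r, v) = Mul(7, Add(3, Mul(-1, -2))) = Mul(7, Add(3, 2)) = Mul(7, 5) = 35)
Function('q')(u, B) = Add(Rational(3, 4), B) (Function('q')(u, B) = Add(Rational(3, 4), Mul(Rational(1, 4), Add(Mul(3, B), B))) = Add(Rational(3, 4), Mul(Rational(1, 4), Mul(4, B))) = Add(Rational(3, 4), B))
Function('D')(J) = Rational(-35, 4) (Function('D')(J) = Mul(Mul(Rational(1, 2), Pow(-2, -1)), 35) = Mul(Mul(Rational(1, 2), Rational(-1, 2)), 35) = Mul(Rational(-1, 4), 35) = Rational(-35, 4))
Mul(Function('D')(Function('q')(-1, Add(-5, Mul(-1, 3)))), -64) = Mul(Rational(-35, 4), -64) = 560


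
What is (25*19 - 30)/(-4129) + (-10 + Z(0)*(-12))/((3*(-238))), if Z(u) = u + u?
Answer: -138220/1474053 ≈ -0.093769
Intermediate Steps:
Z(u) = 2*u
(25*19 - 30)/(-4129) + (-10 + Z(0)*(-12))/((3*(-238))) = (25*19 - 30)/(-4129) + (-10 + (2*0)*(-12))/((3*(-238))) = (475 - 30)*(-1/4129) + (-10 + 0*(-12))/(-714) = 445*(-1/4129) + (-10 + 0)*(-1/714) = -445/4129 - 10*(-1/714) = -445/4129 + 5/357 = -138220/1474053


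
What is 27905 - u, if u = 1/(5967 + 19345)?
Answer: 706331359/25312 ≈ 27905.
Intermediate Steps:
u = 1/25312 ≈ 3.9507e-5
27905 - u = 27905 - 1*1/25312 = 27905 - 1/25312 = 706331359/25312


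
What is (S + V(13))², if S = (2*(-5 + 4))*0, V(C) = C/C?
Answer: 1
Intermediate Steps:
V(C) = 1
S = 0 (S = (2*(-1))*0 = -2*0 = 0)
(S + V(13))² = (0 + 1)² = 1² = 1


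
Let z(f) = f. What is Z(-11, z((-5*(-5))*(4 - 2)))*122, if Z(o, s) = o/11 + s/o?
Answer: -7442/11 ≈ -676.54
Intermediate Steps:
Z(o, s) = o/11 + s/o (Z(o, s) = o*(1/11) + s/o = o/11 + s/o)
Z(-11, z((-5*(-5))*(4 - 2)))*122 = ((1/11)*(-11) + ((-5*(-5))*(4 - 2))/(-11))*122 = (-1 + (25*2)*(-1/11))*122 = (-1 + 50*(-1/11))*122 = (-1 - 50/11)*122 = -61/11*122 = -7442/11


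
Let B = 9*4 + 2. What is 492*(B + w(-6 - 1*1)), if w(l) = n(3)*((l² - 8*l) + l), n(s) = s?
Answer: 163344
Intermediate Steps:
B = 38 (B = 36 + 2 = 38)
w(l) = -21*l + 3*l² (w(l) = 3*((l² - 8*l) + l) = 3*(l² - 7*l) = -21*l + 3*l²)
492*(B + w(-6 - 1*1)) = 492*(38 + 3*(-6 - 1*1)*(-7 + (-6 - 1*1))) = 492*(38 + 3*(-6 - 1)*(-7 + (-6 - 1))) = 492*(38 + 3*(-7)*(-7 - 7)) = 492*(38 + 3*(-7)*(-14)) = 492*(38 + 294) = 492*332 = 163344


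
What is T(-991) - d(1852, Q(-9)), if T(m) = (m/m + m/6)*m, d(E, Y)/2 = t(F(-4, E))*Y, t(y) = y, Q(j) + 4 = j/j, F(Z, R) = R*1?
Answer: 1042807/6 ≈ 1.7380e+5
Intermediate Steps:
F(Z, R) = R
Q(j) = -3 (Q(j) = -4 + j/j = -4 + 1 = -3)
d(E, Y) = 2*E*Y (d(E, Y) = 2*(E*Y) = 2*E*Y)
T(m) = m*(1 + m/6) (T(m) = (1 + m*(⅙))*m = (1 + m/6)*m = m*(1 + m/6))
T(-991) - d(1852, Q(-9)) = (⅙)*(-991)*(6 - 991) - 2*1852*(-3) = (⅙)*(-991)*(-985) - 1*(-11112) = 976135/6 + 11112 = 1042807/6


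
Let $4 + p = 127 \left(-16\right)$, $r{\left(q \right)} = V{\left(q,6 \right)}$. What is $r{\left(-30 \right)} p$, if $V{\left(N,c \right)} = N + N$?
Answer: $122160$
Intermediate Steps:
$V{\left(N,c \right)} = 2 N$
$r{\left(q \right)} = 2 q$
$p = -2036$ ($p = -4 + 127 \left(-16\right) = -4 - 2032 = -2036$)
$r{\left(-30 \right)} p = 2 \left(-30\right) \left(-2036\right) = \left(-60\right) \left(-2036\right) = 122160$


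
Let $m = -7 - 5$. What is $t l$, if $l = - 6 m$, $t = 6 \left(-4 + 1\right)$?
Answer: $-1296$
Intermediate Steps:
$m = -12$ ($m = -7 - 5 = -12$)
$t = -18$ ($t = 6 \left(-3\right) = -18$)
$l = 72$ ($l = \left(-6\right) \left(-12\right) = 72$)
$t l = \left(-18\right) 72 = -1296$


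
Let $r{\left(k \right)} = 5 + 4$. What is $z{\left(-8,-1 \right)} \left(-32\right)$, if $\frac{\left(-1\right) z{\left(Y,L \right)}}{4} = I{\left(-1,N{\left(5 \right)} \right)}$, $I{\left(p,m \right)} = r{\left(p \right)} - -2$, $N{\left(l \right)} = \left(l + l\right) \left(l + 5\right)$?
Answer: $1408$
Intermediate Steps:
$r{\left(k \right)} = 9$
$N{\left(l \right)} = 2 l \left(5 + l\right)$
$I{\left(p,m \right)} = 11$ ($I{\left(p,m \right)} = 9 - -2 = 9 + 2 = 11$)
$z{\left(Y,L \right)} = -44$ ($z{\left(Y,L \right)} = \left(-4\right) 11 = -44$)
$z{\left(-8,-1 \right)} \left(-32\right) = \left(-44\right) \left(-32\right) = 1408$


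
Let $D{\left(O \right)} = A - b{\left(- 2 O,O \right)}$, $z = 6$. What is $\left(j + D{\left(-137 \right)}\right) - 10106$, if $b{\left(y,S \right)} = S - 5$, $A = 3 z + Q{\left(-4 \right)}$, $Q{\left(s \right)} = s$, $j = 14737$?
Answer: $4787$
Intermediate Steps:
$A = 14$ ($A = 3 \cdot 6 - 4 = 18 - 4 = 14$)
$b{\left(y,S \right)} = -5 + S$ ($b{\left(y,S \right)} = S - 5 = -5 + S$)
$D{\left(O \right)} = 19 - O$ ($D{\left(O \right)} = 14 - \left(-5 + O\right) = 19 - O$)
$\left(j + D{\left(-137 \right)}\right) - 10106 = \left(14737 + \left(19 - -137\right)\right) - 10106 = \left(14737 + \left(19 + 137\right)\right) - 10106 = \left(14737 + 156\right) - 10106 = 14893 - 10106 = 4787$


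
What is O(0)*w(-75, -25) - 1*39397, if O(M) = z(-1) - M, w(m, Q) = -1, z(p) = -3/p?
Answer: -39400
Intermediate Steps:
O(M) = 3 - M (O(M) = -3/(-1) - M = -3*(-1) - M = 3 - M)
O(0)*w(-75, -25) - 1*39397 = (3 - 1*0)*(-1) - 1*39397 = (3 + 0)*(-1) - 39397 = 3*(-1) - 39397 = -3 - 39397 = -39400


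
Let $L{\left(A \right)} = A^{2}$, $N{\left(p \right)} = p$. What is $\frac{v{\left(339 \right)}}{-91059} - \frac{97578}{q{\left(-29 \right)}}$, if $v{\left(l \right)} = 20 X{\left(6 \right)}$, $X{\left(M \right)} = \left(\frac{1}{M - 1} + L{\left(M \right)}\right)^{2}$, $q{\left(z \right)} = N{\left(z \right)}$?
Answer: $\frac{44422975234}{13203555} \approx 3364.5$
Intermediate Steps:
$q{\left(z \right)} = z$
$X{\left(M \right)} = \left(M^{2} + \frac{1}{-1 + M}\right)^{2}$ ($X{\left(M \right)} = \left(\frac{1}{M - 1} + M^{2}\right)^{2} = \left(\frac{1}{-1 + M} + M^{2}\right)^{2} = \left(M^{2} + \frac{1}{-1 + M}\right)^{2}$)
$v{\left(l \right)} = \frac{131044}{5}$ ($v{\left(l \right)} = 20 \frac{\left(1 + 6^{3} - 6^{2}\right)^{2}}{\left(-1 + 6\right)^{2}} = 20 \frac{\left(1 + 216 - 36\right)^{2}}{25} = 20 \frac{181^{2}}{25} = 20 \cdot \frac{1}{25} \cdot 32761 = 20 \cdot \frac{32761}{25} = \frac{131044}{5}$)
$\frac{v{\left(339 \right)}}{-91059} - \frac{97578}{q{\left(-29 \right)}} = \frac{131044}{5 \left(-91059\right)} - \frac{97578}{-29} = \frac{131044}{5} \left(- \frac{1}{91059}\right) - - \frac{97578}{29} = - \frac{131044}{455295} + \frac{97578}{29} = \frac{44422975234}{13203555}$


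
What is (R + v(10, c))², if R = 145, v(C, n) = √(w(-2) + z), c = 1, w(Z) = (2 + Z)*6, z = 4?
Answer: 21609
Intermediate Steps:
w(Z) = 12 + 6*Z
v(C, n) = 2 (v(C, n) = √((12 + 6*(-2)) + 4) = √((12 - 12) + 4) = √(0 + 4) = √4 = 2)
(R + v(10, c))² = (145 + 2)² = 147² = 21609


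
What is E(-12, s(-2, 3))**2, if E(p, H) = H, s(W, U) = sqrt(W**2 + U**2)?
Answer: 13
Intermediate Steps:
s(W, U) = sqrt(U**2 + W**2)
E(-12, s(-2, 3))**2 = (sqrt(3**2 + (-2)**2))**2 = (sqrt(9 + 4))**2 = (sqrt(13))**2 = 13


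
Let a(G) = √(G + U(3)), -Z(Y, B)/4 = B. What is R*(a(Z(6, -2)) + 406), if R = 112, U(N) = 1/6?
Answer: 45472 + 392*√6/3 ≈ 45792.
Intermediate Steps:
Z(Y, B) = -4*B
U(N) = ⅙
a(G) = √(⅙ + G) (a(G) = √(G + ⅙) = √(⅙ + G))
R*(a(Z(6, -2)) + 406) = 112*(√(6 + 36*(-4*(-2)))/6 + 406) = 112*(√(6 + 36*8)/6 + 406) = 112*(√(6 + 288)/6 + 406) = 112*(√294/6 + 406) = 112*((7*√6)/6 + 406) = 112*(7*√6/6 + 406) = 112*(406 + 7*√6/6) = 45472 + 392*√6/3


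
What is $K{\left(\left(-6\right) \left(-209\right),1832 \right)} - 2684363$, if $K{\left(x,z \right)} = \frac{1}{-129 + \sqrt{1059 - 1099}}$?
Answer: $- \frac{44777859332}{16681} - \frac{2 i \sqrt{10}}{16681} \approx -2.6844 \cdot 10^{6} - 0.00037915 i$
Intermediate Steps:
$K{\left(x,z \right)} = \frac{1}{-129 + 2 i \sqrt{10}}$ ($K{\left(x,z \right)} = \frac{1}{-129 + \sqrt{-40}} = \frac{1}{-129 + 2 i \sqrt{10}}$)
$K{\left(\left(-6\right) \left(-209\right),1832 \right)} - 2684363 = \left(- \frac{129}{16681} - \frac{2 i \sqrt{10}}{16681}\right) - 2684363 = - \frac{44777859332}{16681} - \frac{2 i \sqrt{10}}{16681}$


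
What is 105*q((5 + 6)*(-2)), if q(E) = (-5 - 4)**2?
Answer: 8505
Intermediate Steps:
q(E) = 81 (q(E) = (-9)**2 = 81)
105*q((5 + 6)*(-2)) = 105*81 = 8505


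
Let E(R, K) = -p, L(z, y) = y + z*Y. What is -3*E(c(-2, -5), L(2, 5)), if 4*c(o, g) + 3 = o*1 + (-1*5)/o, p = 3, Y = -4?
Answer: 9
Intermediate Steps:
L(z, y) = y - 4*z (L(z, y) = y + z*(-4) = y - 4*z)
c(o, g) = -¾ - 5/(4*o) + o/4 (c(o, g) = -¾ + (o*1 + (-1*5)/o)/4 = -¾ + (o - 5/o)/4 = -¾ + (-5/(4*o) + o/4) = -¾ - 5/(4*o) + o/4)
E(R, K) = -3 (E(R, K) = -1*3 = -3)
-3*E(c(-2, -5), L(2, 5)) = -3*(-3) = 9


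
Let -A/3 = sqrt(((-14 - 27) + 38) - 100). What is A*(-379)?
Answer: 1137*I*sqrt(103) ≈ 11539.0*I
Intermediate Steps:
A = -3*I*sqrt(103) (A = -3*sqrt(((-14 - 27) + 38) - 100) = -3*sqrt((-41 + 38) - 100) = -3*sqrt(-3 - 100) = -3*I*sqrt(103) ≈ -30.447*I)
A*(-379) = -3*I*sqrt(103)*(-379) = 1137*I*sqrt(103)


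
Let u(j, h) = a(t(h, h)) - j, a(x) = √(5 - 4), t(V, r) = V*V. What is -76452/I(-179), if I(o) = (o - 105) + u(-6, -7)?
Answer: 276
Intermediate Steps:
t(V, r) = V²
a(x) = 1 (a(x) = √1 = 1)
u(j, h) = 1 - j
I(o) = -98 + o (I(o) = (o - 105) + (1 - 1*(-6)) = (-105 + o) + (1 + 6) = (-105 + o) + 7 = -98 + o)
-76452/I(-179) = -76452/(-98 - 179) = -76452/(-277) = -76452*(-1/277) = 276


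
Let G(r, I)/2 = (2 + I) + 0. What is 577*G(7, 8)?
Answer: 11540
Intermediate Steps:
G(r, I) = 4 + 2*I (G(r, I) = 2*((2 + I) + 0) = 2*(2 + I) = 4 + 2*I)
577*G(7, 8) = 577*(4 + 2*8) = 577*(4 + 16) = 577*20 = 11540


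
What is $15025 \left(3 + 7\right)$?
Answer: $150250$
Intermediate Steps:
$15025 \left(3 + 7\right) = 15025 \cdot 10 = 150250$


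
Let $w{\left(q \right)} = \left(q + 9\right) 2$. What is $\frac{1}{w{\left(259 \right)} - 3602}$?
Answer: $- \frac{1}{3066} \approx -0.00032616$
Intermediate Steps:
$w{\left(q \right)} = 18 + 2 q$ ($w{\left(q \right)} = \left(9 + q\right) 2 = 18 + 2 q$)
$\frac{1}{w{\left(259 \right)} - 3602} = \frac{1}{\left(18 + 2 \cdot 259\right) - 3602} = \frac{1}{\left(18 + 518\right) - 3602} = \frac{1}{536 - 3602} = \frac{1}{-3066} = - \frac{1}{3066}$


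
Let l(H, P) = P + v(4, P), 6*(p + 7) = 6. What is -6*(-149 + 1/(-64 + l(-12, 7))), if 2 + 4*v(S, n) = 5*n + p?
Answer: 59906/67 ≈ 894.12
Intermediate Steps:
p = -6 (p = -7 + (1/6)*6 = -7 + 1 = -6)
v(S, n) = -2 + 5*n/4 (v(S, n) = -1/2 + (5*n - 6)/4 = -1/2 + (-6 + 5*n)/4 = -1/2 + (-3/2 + 5*n/4) = -2 + 5*n/4)
l(H, P) = -2 + 9*P/4 (l(H, P) = P + (-2 + 5*P/4) = -2 + 9*P/4)
-6*(-149 + 1/(-64 + l(-12, 7))) = -6*(-149 + 1/(-64 + (-2 + (9/4)*7))) = -6*(-149 + 1/(-64 + (-2 + 63/4))) = -6*(-149 + 1/(-64 + 55/4)) = -6*(-149 + 1/(-201/4)) = -6*(-149 - 4/201) = -6*(-29953/201) = 59906/67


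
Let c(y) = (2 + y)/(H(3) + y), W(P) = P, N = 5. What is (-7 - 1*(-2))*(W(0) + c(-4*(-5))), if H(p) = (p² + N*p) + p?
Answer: -110/47 ≈ -2.3404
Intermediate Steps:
H(p) = p² + 6*p (H(p) = (p² + 5*p) + p = p² + 6*p)
c(y) = (2 + y)/(27 + y) (c(y) = (2 + y)/(3*(6 + 3) + y) = (2 + y)/(3*9 + y) = (2 + y)/(27 + y))
(-7 - 1*(-2))*(W(0) + c(-4*(-5))) = (-7 - 1*(-2))*(0 + (2 - 4*(-5))/(27 - 4*(-5))) = (-7 + 2)*(0 + (2 + 20)/(27 + 20)) = -5*(0 + 22/47) = -5*22/47 = -110/47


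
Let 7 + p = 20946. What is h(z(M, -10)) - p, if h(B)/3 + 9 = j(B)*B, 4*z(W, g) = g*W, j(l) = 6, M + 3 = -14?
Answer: -20201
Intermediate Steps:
M = -17 (M = -3 - 14 = -17)
z(W, g) = W*g/4 (z(W, g) = (g*W)/4 = (W*g)/4 = W*g/4)
h(B) = -27 + 18*B (h(B) = -27 + 3*(6*B) = -27 + 18*B)
p = 20939 (p = -7 + 20946 = 20939)
h(z(M, -10)) - p = (-27 + 18*((1/4)*(-17)*(-10))) - 1*20939 = (-27 + 18*(85/2)) - 20939 = (-27 + 765) - 20939 = 738 - 20939 = -20201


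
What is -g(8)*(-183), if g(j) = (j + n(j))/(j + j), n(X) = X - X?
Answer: 183/2 ≈ 91.500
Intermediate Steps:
n(X) = 0
g(j) = ½ (g(j) = (j + 0)/(j + j) = j/((2*j)) = j*(1/(2*j)) = ½)
-g(8)*(-183) = -(-183)/2 = -1*(-183/2) = 183/2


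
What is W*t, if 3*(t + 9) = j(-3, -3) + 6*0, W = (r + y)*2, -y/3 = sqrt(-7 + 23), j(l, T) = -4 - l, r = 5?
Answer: 392/3 ≈ 130.67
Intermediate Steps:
y = -12 (y = -3*sqrt(-7 + 23) = -3*sqrt(16) = -3*4 = -12)
W = -14 (W = (5 - 12)*2 = -7*2 = -14)
t = -28/3 (t = -9 + ((-4 - 1*(-3)) + 6*0)/3 = -9 + ((-4 + 3) + 0)/3 = -9 + (-1 + 0)/3 = -9 + (1/3)*(-1) = -9 - 1/3 = -28/3 ≈ -9.3333)
W*t = -14*(-28/3) = 392/3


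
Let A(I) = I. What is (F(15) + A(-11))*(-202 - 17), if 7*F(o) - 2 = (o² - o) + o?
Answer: -32850/7 ≈ -4692.9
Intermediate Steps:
F(o) = 2/7 + o²/7 (F(o) = 2/7 + ((o² - o) + o)/7 = 2/7 + o²/7)
(F(15) + A(-11))*(-202 - 17) = ((2/7 + (⅐)*15²) - 11)*(-202 - 17) = ((2/7 + (⅐)*225) - 11)*(-219) = ((2/7 + 225/7) - 11)*(-219) = (227/7 - 11)*(-219) = (150/7)*(-219) = -32850/7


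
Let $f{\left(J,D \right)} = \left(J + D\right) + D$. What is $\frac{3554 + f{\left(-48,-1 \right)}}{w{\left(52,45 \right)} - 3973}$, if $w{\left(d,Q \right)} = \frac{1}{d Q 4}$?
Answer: $- \frac{32797440}{37187279} \approx -0.88195$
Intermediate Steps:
$f{\left(J,D \right)} = J + 2 D$ ($f{\left(J,D \right)} = \left(D + J\right) + D = J + 2 D$)
$w{\left(d,Q \right)} = \frac{1}{4 Q d}$ ($w{\left(d,Q \right)} = \frac{1}{Q d 4} = \frac{1}{4 Q d}$)
$\frac{3554 + f{\left(-48,-1 \right)}}{w{\left(52,45 \right)} - 3973} = \frac{3554 + \left(-48 + 2 \left(-1\right)\right)}{\frac{1}{4 \cdot 45 \cdot 52} - 3973} = \frac{3554 - 50}{\frac{1}{4} \cdot \frac{1}{45} \cdot \frac{1}{52} - 3973} = \frac{3554 - 50}{\frac{1}{9360} - 3973} = \frac{3504}{- \frac{37187279}{9360}} = 3504 \left(- \frac{9360}{37187279}\right) = - \frac{32797440}{37187279}$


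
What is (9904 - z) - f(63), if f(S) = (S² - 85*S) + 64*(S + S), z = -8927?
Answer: 12153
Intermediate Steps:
f(S) = S² + 43*S (f(S) = (S² - 85*S) + 64*(2*S) = (S² - 85*S) + 128*S = S² + 43*S)
(9904 - z) - f(63) = (9904 - 1*(-8927)) - 63*(43 + 63) = (9904 + 8927) - 63*106 = 18831 - 1*6678 = 18831 - 6678 = 12153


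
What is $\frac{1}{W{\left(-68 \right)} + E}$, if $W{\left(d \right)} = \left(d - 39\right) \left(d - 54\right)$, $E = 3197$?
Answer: $\frac{1}{16251} \approx 6.1535 \cdot 10^{-5}$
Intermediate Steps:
$W{\left(d \right)} = \left(-54 + d\right) \left(-39 + d\right)$ ($W{\left(d \right)} = \left(-39 + d\right) \left(-54 + d\right) = \left(-54 + d\right) \left(-39 + d\right)$)
$\frac{1}{W{\left(-68 \right)} + E} = \frac{1}{\left(2106 + \left(-68\right)^{2} - -6324\right) + 3197} = \frac{1}{\left(2106 + 4624 + 6324\right) + 3197} = \frac{1}{13054 + 3197} = \frac{1}{16251}$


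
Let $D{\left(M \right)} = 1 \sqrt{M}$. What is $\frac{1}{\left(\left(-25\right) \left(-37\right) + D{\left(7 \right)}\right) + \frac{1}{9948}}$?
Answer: $\frac{91540511148}{84674289274873} - \frac{98962704 \sqrt{7}}{84674289274873} \approx 0.001078$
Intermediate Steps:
$D{\left(M \right)} = \sqrt{M}$
$\frac{1}{\left(\left(-25\right) \left(-37\right) + D{\left(7 \right)}\right) + \frac{1}{9948}} = \frac{1}{\left(\left(-25\right) \left(-37\right) + \sqrt{7}\right) + \frac{1}{9948}} = \frac{1}{\left(925 + \sqrt{7}\right) + \frac{1}{9948}} = \frac{1}{\frac{9201901}{9948} + \sqrt{7}}$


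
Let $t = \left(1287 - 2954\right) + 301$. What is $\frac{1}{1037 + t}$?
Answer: $- \frac{1}{329} \approx -0.0030395$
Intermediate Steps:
$t = -1366$ ($t = -1667 + 301 = -1366$)
$\frac{1}{1037 + t} = \frac{1}{1037 - 1366} = \frac{1}{-329} = - \frac{1}{329}$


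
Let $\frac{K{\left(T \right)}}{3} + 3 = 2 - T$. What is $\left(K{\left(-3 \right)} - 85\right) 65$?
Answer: $-5135$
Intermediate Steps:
$K{\left(T \right)} = -3 - 3 T$ ($K{\left(T \right)} = -9 + 3 \left(2 - T\right) = -9 - \left(-6 + 3 T\right) = -3 - 3 T$)
$\left(K{\left(-3 \right)} - 85\right) 65 = \left(\left(-3 - -9\right) - 85\right) 65 = \left(\left(-3 + 9\right) - 85\right) 65 = \left(6 - 85\right) 65 = \left(-79\right) 65 = -5135$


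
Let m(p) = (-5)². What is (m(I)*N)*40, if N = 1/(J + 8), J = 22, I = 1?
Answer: 100/3 ≈ 33.333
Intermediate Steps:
m(p) = 25
N = 1/30 (N = 1/(22 + 8) = 1/30 ≈ 0.033333)
(m(I)*N)*40 = (25*(1/30))*40 = (⅚)*40 = 100/3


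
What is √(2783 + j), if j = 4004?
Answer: √6787 ≈ 82.383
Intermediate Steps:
√(2783 + j) = √(2783 + 4004) = √6787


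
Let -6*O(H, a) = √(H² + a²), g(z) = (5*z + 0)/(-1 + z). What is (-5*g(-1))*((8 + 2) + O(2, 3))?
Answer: -125 + 25*√13/12 ≈ -117.49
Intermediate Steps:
g(z) = 5*z/(-1 + z) (g(z) = (5*z)/(-1 + z) = 5*z/(-1 + z))
O(H, a) = -√(H² + a²)/6
(-5*g(-1))*((8 + 2) + O(2, 3)) = (-25*(-1)/(-1 - 1))*((8 + 2) - √(2² + 3²)/6) = (-25*(-1)/(-2))*(10 - √(4 + 9)/6) = (-25*(-1)*(-1)/2)*(10 - √13/6) = (-5*5/2)*(10 - √13/6) = -25*(10 - √13/6)/2 = -125 + 25*√13/12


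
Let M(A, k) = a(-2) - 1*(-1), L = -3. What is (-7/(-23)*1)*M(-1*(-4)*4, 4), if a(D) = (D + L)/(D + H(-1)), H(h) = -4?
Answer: 77/138 ≈ 0.55797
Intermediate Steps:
a(D) = (-3 + D)/(-4 + D) (a(D) = (D - 3)/(D - 4) = (-3 + D)/(-4 + D))
M(A, k) = 11/6 (M(A, k) = (-3 - 2)/(-4 - 2) - 1*(-1) = -5/(-6) + 1 = -⅙*(-5) + 1 = ⅚ + 1 = 11/6)
(-7/(-23)*1)*M(-1*(-4)*4, 4) = (-7/(-23)*1)*(11/6) = (-7*(-1/23)*1)*(11/6) = ((7/23)*1)*(11/6) = (7/23)*(11/6) = 77/138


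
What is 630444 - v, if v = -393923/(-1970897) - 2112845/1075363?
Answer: 1336185485066094200/2119429710611 ≈ 6.3045e+5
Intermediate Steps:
v = -3740589652916/2119429710611 (v = -393923*(-1/1970897) - 2112845*1/1075363 = 393923/1970897 - 2112845/1075363 = -3740589652916/2119429710611 ≈ -1.7649)
630444 - v = 630444 - 1*(-3740589652916/2119429710611) = 630444 + 3740589652916/2119429710611 = 1336185485066094200/2119429710611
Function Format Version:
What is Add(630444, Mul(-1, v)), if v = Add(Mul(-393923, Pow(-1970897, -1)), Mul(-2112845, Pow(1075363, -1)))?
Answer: Rational(1336185485066094200, 2119429710611) ≈ 6.3045e+5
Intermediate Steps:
v = Rational(-3740589652916, 2119429710611) (v = Add(Mul(-393923, Rational(-1, 1970897)), Mul(-2112845, Rational(1, 1075363))) = Add(Rational(393923, 1970897), Rational(-2112845, 1075363)) = Rational(-3740589652916, 2119429710611) ≈ -1.7649)
Add(630444, Mul(-1, v)) = Add(630444, Mul(-1, Rational(-3740589652916, 2119429710611))) = Add(630444, Rational(3740589652916, 2119429710611)) = Rational(1336185485066094200, 2119429710611)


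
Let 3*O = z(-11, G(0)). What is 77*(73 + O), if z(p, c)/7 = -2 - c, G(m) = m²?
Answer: 15785/3 ≈ 5261.7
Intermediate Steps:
z(p, c) = -14 - 7*c (z(p, c) = 7*(-2 - c) = -14 - 7*c)
O = -14/3 (O = (-14 - 7*0²)/3 = (-14 - 7*0)/3 = (-14 + 0)/3 = (⅓)*(-14) = -14/3 ≈ -4.6667)
77*(73 + O) = 77*(73 - 14/3) = 77*(205/3) = 15785/3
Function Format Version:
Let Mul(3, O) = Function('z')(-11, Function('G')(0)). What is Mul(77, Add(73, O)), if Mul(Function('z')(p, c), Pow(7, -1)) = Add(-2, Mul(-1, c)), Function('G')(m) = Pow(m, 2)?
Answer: Rational(15785, 3) ≈ 5261.7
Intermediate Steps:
Function('z')(p, c) = Add(-14, Mul(-7, c)) (Function('z')(p, c) = Mul(7, Add(-2, Mul(-1, c))) = Add(-14, Mul(-7, c)))
O = Rational(-14, 3) (O = Mul(Rational(1, 3), Add(-14, Mul(-7, Pow(0, 2)))) = Mul(Rational(1, 3), Add(-14, Mul(-7, 0))) = Mul(Rational(1, 3), Add(-14, 0)) = Mul(Rational(1, 3), -14) = Rational(-14, 3) ≈ -4.6667)
Mul(77, Add(73, O)) = Mul(77, Add(73, Rational(-14, 3))) = Mul(77, Rational(205, 3)) = Rational(15785, 3)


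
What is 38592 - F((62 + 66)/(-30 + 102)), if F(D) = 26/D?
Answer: 308619/8 ≈ 38577.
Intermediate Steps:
38592 - F((62 + 66)/(-30 + 102)) = 38592 - 26/((62 + 66)/(-30 + 102)) = 38592 - 26/(128/72) = 38592 - 26/(128*(1/72)) = 38592 - 26/16/9 = 38592 - 26*9/16 = 38592 - 1*117/8 = 38592 - 117/8 = 308619/8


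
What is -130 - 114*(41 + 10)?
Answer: -5944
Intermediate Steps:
-130 - 114*(41 + 10) = -130 - 114*51 = -130 - 5814 = -5944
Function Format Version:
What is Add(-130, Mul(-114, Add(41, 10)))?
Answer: -5944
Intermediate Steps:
Add(-130, Mul(-114, Add(41, 10))) = Add(-130, Mul(-114, 51)) = Add(-130, -5814) = -5944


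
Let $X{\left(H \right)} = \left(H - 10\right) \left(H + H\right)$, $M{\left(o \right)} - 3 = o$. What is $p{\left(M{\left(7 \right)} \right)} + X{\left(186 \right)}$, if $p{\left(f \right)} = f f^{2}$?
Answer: $66472$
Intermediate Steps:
$M{\left(o \right)} = 3 + o$
$p{\left(f \right)} = f^{3}$
$X{\left(H \right)} = 2 H \left(-10 + H\right)$ ($X{\left(H \right)} = \left(-10 + H\right) 2 H = 2 H \left(-10 + H\right)$)
$p{\left(M{\left(7 \right)} \right)} + X{\left(186 \right)} = \left(3 + 7\right)^{3} + 2 \cdot 186 \left(-10 + 186\right) = 10^{3} + 2 \cdot 186 \cdot 176 = 1000 + 65472 = 66472$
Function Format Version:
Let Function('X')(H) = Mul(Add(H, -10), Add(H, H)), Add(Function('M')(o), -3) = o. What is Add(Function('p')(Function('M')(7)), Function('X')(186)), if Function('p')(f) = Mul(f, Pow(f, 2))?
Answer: 66472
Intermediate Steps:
Function('M')(o) = Add(3, o)
Function('p')(f) = Pow(f, 3)
Function('X')(H) = Mul(2, H, Add(-10, H)) (Function('X')(H) = Mul(Add(-10, H), Mul(2, H)) = Mul(2, H, Add(-10, H)))
Add(Function('p')(Function('M')(7)), Function('X')(186)) = Add(Pow(Add(3, 7), 3), Mul(2, 186, Add(-10, 186))) = Add(Pow(10, 3), Mul(2, 186, 176)) = Add(1000, 65472) = 66472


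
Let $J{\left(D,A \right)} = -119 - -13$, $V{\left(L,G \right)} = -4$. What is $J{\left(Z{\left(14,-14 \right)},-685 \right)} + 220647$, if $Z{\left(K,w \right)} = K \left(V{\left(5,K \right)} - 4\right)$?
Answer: $220541$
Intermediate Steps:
$Z{\left(K,w \right)} = - 8 K$ ($Z{\left(K,w \right)} = K \left(-4 - 4\right) = K \left(-8\right) = - 8 K$)
$J{\left(D,A \right)} = -106$ ($J{\left(D,A \right)} = -119 + 13 = -106$)
$J{\left(Z{\left(14,-14 \right)},-685 \right)} + 220647 = -106 + 220647 = 220541$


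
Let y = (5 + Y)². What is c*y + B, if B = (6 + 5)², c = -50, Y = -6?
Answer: 71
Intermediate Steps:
y = 1 (y = (5 - 6)² = (-1)² = 1)
B = 121 (B = 11² = 121)
c*y + B = -50*1 + 121 = -50 + 121 = 71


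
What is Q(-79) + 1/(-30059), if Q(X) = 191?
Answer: 5741268/30059 ≈ 191.00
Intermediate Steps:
Q(-79) + 1/(-30059) = 191 + 1/(-30059) = 191 - 1/30059 = 5741268/30059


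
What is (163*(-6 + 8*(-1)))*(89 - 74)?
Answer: -34230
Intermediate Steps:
(163*(-6 + 8*(-1)))*(89 - 74) = (163*(-6 - 8))*15 = (163*(-14))*15 = -2282*15 = -34230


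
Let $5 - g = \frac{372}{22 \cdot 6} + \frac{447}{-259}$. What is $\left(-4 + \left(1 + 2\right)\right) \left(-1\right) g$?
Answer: $\frac{11133}{2849} \approx 3.9077$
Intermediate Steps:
$g = \frac{11133}{2849}$ ($g = 5 - \left(\frac{372}{22 \cdot 6} + \frac{447}{-259}\right) = 5 - \left(\frac{372}{132} + 447 \left(- \frac{1}{259}\right)\right) = 5 - \left(372 \cdot \frac{1}{132} - \frac{447}{259}\right) = 5 - \left(\frac{31}{11} - \frac{447}{259}\right) = 5 - \frac{3112}{2849} = \frac{11133}{2849} \approx 3.9077$)
$\left(-4 + \left(1 + 2\right)\right) \left(-1\right) g = \left(-4 + \left(1 + 2\right)\right) \left(-1\right) \frac{11133}{2849} = \left(-4 + 3\right) \left(-1\right) \frac{11133}{2849} = \left(-1\right) \left(-1\right) \frac{11133}{2849} = 1 \cdot \frac{11133}{2849} = \frac{11133}{2849}$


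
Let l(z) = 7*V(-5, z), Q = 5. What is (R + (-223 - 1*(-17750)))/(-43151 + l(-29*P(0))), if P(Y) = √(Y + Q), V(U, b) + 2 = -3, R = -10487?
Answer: -320/1963 ≈ -0.16302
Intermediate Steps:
V(U, b) = -5 (V(U, b) = -2 - 3 = -5)
P(Y) = √(5 + Y) (P(Y) = √(Y + 5) = √(5 + Y))
l(z) = -35 (l(z) = 7*(-5) = -35)
(R + (-223 - 1*(-17750)))/(-43151 + l(-29*P(0))) = (-10487 + (-223 - 1*(-17750)))/(-43151 - 35) = (-10487 + (-223 + 17750))/(-43186) = (-10487 + 17527)*(-1/43186) = 7040*(-1/43186) = -320/1963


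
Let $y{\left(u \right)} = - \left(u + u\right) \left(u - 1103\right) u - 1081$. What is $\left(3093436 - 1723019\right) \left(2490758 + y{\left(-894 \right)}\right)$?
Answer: $4377986581724837$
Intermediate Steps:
$y{\left(u \right)} = -1081 - 2 u^{2} \left(-1103 + u\right)$ ($y{\left(u \right)} = - 2 u \left(-1103 + u\right) u - 1081 = - 2 u^{2} \left(-1103 + u\right) - 1081 = -1081 - 2 u^{2} \left(-1103 + u\right)$)
$\left(3093436 - 1723019\right) \left(2490758 + y{\left(-894 \right)}\right) = \left(3093436 - 1723019\right) \left(2490758 - \left(1081 - 1763114616 - 1429033968\right)\right) = 1370417 \left(2490758 - -3192147503\right) = 1370417 \left(2490758 + \left(-1081 + 1429033968 + 1763114616\right)\right) = 1370417 \left(2490758 + 3192147503\right) = 1370417 \cdot 3194638261 = 4377986581724837$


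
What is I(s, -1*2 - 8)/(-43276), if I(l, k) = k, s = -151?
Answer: 5/21638 ≈ 0.00023107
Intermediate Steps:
I(s, -1*2 - 8)/(-43276) = (-1*2 - 8)/(-43276) = (-2 - 8)*(-1/43276) = -10*(-1/43276) = 5/21638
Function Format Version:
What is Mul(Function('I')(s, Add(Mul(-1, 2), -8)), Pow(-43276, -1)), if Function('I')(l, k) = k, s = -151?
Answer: Rational(5, 21638) ≈ 0.00023107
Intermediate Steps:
Mul(Function('I')(s, Add(Mul(-1, 2), -8)), Pow(-43276, -1)) = Mul(Add(Mul(-1, 2), -8), Pow(-43276, -1)) = Mul(Add(-2, -8), Rational(-1, 43276)) = Mul(-10, Rational(-1, 43276)) = Rational(5, 21638)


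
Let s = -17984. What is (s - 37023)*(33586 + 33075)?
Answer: -3666821627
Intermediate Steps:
(s - 37023)*(33586 + 33075) = (-17984 - 37023)*(33586 + 33075) = -55007*66661 = -3666821627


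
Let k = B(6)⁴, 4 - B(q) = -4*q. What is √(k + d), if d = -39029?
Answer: √575627 ≈ 758.70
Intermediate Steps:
B(q) = 4 + 4*q (B(q) = 4 - (-4)*q = 4 + 4*q)
k = 614656 (k = (4 + 4*6)⁴ = (4 + 24)⁴ = 28⁴ = 614656)
√(k + d) = √(614656 - 39029) = √575627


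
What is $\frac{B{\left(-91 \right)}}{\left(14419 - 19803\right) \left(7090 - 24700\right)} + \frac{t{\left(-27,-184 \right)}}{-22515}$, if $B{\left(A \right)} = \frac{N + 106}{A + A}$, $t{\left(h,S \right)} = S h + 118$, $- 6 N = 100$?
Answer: $- \frac{4388157079591}{19425748010760} \approx -0.22589$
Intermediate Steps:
$N = - \frac{50}{3}$ ($N = \left(- \frac{1}{6}\right) 100 = - \frac{50}{3} \approx -16.667$)
$t{\left(h,S \right)} = 118 + S h$
$B{\left(A \right)} = \frac{134}{3 A}$ ($B{\left(A \right)} = \frac{- \frac{50}{3} + 106}{A + A} = \frac{268}{3 \cdot 2 A} = \frac{268 \frac{1}{2 A}}{3} = \frac{134}{3 A}$)
$\frac{B{\left(-91 \right)}}{\left(14419 - 19803\right) \left(7090 - 24700\right)} + \frac{t{\left(-27,-184 \right)}}{-22515} = \frac{\frac{134}{3} \frac{1}{-91}}{\left(14419 - 19803\right) \left(7090 - 24700\right)} + \frac{118 - -4968}{-22515} = \frac{\frac{134}{3} \left(- \frac{1}{91}\right)}{\left(-5384\right) \left(-17610\right)} + \left(118 + 4968\right) \left(- \frac{1}{22515}\right) = - \frac{134}{273 \cdot 94812240} + 5086 \left(- \frac{1}{22515}\right) = \left(- \frac{134}{273}\right) \frac{1}{94812240} - \frac{5086}{22515} = - \frac{67}{12941870760} - \frac{5086}{22515} = - \frac{4388157079591}{19425748010760}$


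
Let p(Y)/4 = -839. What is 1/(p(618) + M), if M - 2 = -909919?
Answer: -1/913273 ≈ -1.0950e-6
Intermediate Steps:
M = -909917 (M = 2 - 909919 = -909917)
p(Y) = -3356 (p(Y) = 4*(-839) = -3356)
1/(p(618) + M) = 1/(-3356 - 909917) = 1/(-913273) = -1/913273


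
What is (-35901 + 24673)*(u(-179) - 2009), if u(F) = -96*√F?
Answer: 22557052 + 1077888*I*√179 ≈ 2.2557e+7 + 1.4421e+7*I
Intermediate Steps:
(-35901 + 24673)*(u(-179) - 2009) = (-35901 + 24673)*(-96*I*√179 - 2009) = -11228*(-96*I*√179 - 2009) = -11228*(-2009 - 96*I*√179) = 22557052 + 1077888*I*√179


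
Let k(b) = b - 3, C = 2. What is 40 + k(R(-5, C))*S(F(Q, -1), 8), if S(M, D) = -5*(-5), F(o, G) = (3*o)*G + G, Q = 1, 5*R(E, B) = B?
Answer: -25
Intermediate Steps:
R(E, B) = B/5
k(b) = -3 + b
F(o, G) = G + 3*G*o (F(o, G) = 3*G*o + G = G + 3*G*o)
S(M, D) = 25
40 + k(R(-5, C))*S(F(Q, -1), 8) = 40 + (-3 + (⅕)*2)*25 = 40 + (-3 + ⅖)*25 = 40 - 13/5*25 = 40 - 65 = -25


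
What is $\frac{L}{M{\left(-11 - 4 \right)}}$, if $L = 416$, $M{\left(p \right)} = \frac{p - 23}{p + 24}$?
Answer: $- \frac{1872}{19} \approx -98.526$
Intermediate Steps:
$M{\left(p \right)} = \frac{-23 + p}{24 + p}$
$\frac{L}{M{\left(-11 - 4 \right)}} = \frac{416}{\frac{1}{24 - 15} \left(-23 - 15\right)} = \frac{416}{\frac{1}{9} \left(-38\right)} = \frac{416}{- \frac{38}{9}} = 416 \left(- \frac{9}{38}\right) = - \frac{1872}{19}$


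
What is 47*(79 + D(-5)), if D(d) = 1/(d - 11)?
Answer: 59361/16 ≈ 3710.1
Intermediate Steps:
D(d) = 1/(-11 + d)
47*(79 + D(-5)) = 47*(79 + 1/(-11 - 5)) = 47*(79 + 1/(-16)) = 47*(79 - 1/16) = 47*(1263/16) = 59361/16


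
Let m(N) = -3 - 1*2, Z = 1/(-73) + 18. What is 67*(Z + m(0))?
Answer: 63516/73 ≈ 870.08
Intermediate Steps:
Z = 1313/73 (Z = -1/73 + 18 = 1313/73 ≈ 17.986)
m(N) = -5 (m(N) = -3 - 2 = -5)
67*(Z + m(0)) = 67*(1313/73 - 5) = 67*(948/73) = 63516/73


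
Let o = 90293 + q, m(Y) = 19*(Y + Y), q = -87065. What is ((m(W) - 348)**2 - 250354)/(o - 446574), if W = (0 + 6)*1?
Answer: 117977/221673 ≈ 0.53221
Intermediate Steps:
W = 6 (W = 6*1 = 6)
m(Y) = 38*Y (m(Y) = 19*(2*Y) = 38*Y)
o = 3228 (o = 90293 - 87065 = 3228)
((m(W) - 348)**2 - 250354)/(o - 446574) = ((38*6 - 348)**2 - 250354)/(3228 - 446574) = ((228 - 348)**2 - 250354)/(-443346) = ((-120)**2 - 250354)*(-1/443346) = (14400 - 250354)*(-1/443346) = -235954*(-1/443346) = 117977/221673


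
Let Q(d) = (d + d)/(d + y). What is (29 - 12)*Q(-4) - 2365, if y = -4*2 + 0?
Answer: -7061/3 ≈ -2353.7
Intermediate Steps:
y = -8 (y = -8 + 0 = -8)
Q(d) = 2*d/(-8 + d) (Q(d) = (d + d)/(d - 8) = (2*d)/(-8 + d) = 2*d/(-8 + d))
(29 - 12)*Q(-4) - 2365 = (29 - 12)*(2*(-4)/(-8 - 4)) - 2365 = 17*(2*(-4)/(-12)) - 2365 = 17*(2*(-4)*(-1/12)) - 2365 = 17*(⅔) - 2365 = 34/3 - 2365 = -7061/3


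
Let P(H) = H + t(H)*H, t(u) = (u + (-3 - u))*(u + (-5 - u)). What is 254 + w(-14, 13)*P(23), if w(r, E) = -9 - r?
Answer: 2094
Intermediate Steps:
t(u) = 15 (t(u) = -3*(-5) = 15)
P(H) = 16*H (P(H) = H + 15*H = 16*H)
254 + w(-14, 13)*P(23) = 254 + (-9 - 1*(-14))*(16*23) = 254 + (-9 + 14)*368 = 254 + 5*368 = 254 + 1840 = 2094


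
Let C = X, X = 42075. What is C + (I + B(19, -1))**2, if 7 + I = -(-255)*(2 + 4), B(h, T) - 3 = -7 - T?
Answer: 2352475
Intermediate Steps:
B(h, T) = -4 - T (B(h, T) = 3 + (-7 - T) = -4 - T)
I = 1523 (I = -7 - (-255)*(2 + 4) = -7 - (-255)*6 = -7 - 85*(-18) = -7 + 1530 = 1523)
C = 42075
C + (I + B(19, -1))**2 = 42075 + (1523 + (-4 - 1*(-1)))**2 = 42075 + (1523 + (-4 + 1))**2 = 42075 + (1523 - 3)**2 = 42075 + 1520**2 = 42075 + 2310400 = 2352475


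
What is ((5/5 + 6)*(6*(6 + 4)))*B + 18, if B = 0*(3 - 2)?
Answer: 18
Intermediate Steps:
B = 0 (B = 0*1 = 0)
((5/5 + 6)*(6*(6 + 4)))*B + 18 = ((5/5 + 6)*(6*(6 + 4)))*0 + 18 = ((5*(⅕) + 6)*(6*10))*0 + 18 = ((1 + 6)*60)*0 + 18 = (7*60)*0 + 18 = 420*0 + 18 = 0 + 18 = 18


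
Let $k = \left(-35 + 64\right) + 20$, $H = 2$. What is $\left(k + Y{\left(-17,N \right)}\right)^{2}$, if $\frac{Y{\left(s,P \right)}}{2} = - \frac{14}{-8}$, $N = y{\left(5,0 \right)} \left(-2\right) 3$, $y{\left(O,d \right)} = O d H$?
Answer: $\frac{11025}{4} \approx 2756.3$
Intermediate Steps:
$y{\left(O,d \right)} = 2 O d$ ($y{\left(O,d \right)} = O d 2 = 2 O d$)
$N = 0$ ($N = 2 \cdot 5 \cdot 0 \left(-2\right) 3 = 0 \left(-2\right) 3 = 0 \cdot 3 = 0$)
$Y{\left(s,P \right)} = \frac{7}{2}$ ($Y{\left(s,P \right)} = 2 \left(- \frac{14}{-8}\right) = 2 \left(\left(-14\right) \left(- \frac{1}{8}\right)\right) = 2 \cdot \frac{7}{4} = \frac{7}{2}$)
$k = 49$ ($k = 29 + 20 = 49$)
$\left(k + Y{\left(-17,N \right)}\right)^{2} = \left(49 + \frac{7}{2}\right)^{2} = \left(\frac{105}{2}\right)^{2} = \frac{11025}{4}$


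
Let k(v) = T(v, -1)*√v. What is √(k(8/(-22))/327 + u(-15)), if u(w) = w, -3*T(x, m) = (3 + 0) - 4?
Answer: √(-194076135 + 2398*I*√11)/3597 ≈ 7.9358e-5 + 3.873*I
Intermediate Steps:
T(x, m) = ⅓ (T(x, m) = -((3 + 0) - 4)/3 = -(3 - 4)/3 = -⅓*(-1) = ⅓)
k(v) = √v/3
√(k(8/(-22))/327 + u(-15)) = √((√(8/(-22))/3)/327 - 15) = √((√(8*(-1/22))/3)*(1/327) - 15) = √((√(-4/11)/3)*(1/327) - 15) = √(((2*I*√11/11)/3)*(1/327) - 15) = √((2*I*√11/33)*(1/327) - 15) = √(2*I*√11/10791 - 15) = √(-15 + 2*I*√11/10791)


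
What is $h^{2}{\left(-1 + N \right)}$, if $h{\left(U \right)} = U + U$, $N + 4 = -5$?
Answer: $400$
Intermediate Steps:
$N = -9$ ($N = -4 - 5 = -9$)
$h{\left(U \right)} = 2 U$
$h^{2}{\left(-1 + N \right)} = \left(2 \left(-1 - 9\right)\right)^{2} = \left(2 \left(-10\right)\right)^{2} = \left(-20\right)^{2} = 400$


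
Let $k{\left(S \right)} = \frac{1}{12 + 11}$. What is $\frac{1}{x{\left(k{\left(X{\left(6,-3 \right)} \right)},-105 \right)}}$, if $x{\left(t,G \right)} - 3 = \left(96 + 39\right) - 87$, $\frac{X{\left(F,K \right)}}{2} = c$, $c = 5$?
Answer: $\frac{1}{51} \approx 0.019608$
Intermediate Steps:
$X{\left(F,K \right)} = 10$ ($X{\left(F,K \right)} = 2 \cdot 5 = 10$)
$k{\left(S \right)} = \frac{1}{23}$
$x{\left(t,G \right)} = 51$ ($x{\left(t,G \right)} = 3 + \left(\left(96 + 39\right) - 87\right) = 3 + \left(135 - 87\right) = 3 + 48 = 51$)
$\frac{1}{x{\left(k{\left(X{\left(6,-3 \right)} \right)},-105 \right)}} = \frac{1}{51}$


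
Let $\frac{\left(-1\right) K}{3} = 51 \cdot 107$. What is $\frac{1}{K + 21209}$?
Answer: $\frac{1}{4838} \approx 0.0002067$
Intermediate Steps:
$K = -16371$ ($K = - 3 \cdot 51 \cdot 107 = \left(-3\right) 5457 = -16371$)
$\frac{1}{K + 21209} = \frac{1}{-16371 + 21209} = \frac{1}{4838}$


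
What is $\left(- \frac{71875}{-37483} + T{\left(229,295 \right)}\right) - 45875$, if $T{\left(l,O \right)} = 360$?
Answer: $- \frac{1705966870}{37483} \approx -45513.0$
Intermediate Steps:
$\left(- \frac{71875}{-37483} + T{\left(229,295 \right)}\right) - 45875 = \left(- \frac{71875}{-37483} + 360\right) - 45875 = \left(\left(-71875\right) \left(- \frac{1}{37483}\right) + 360\right) - 45875 = \left(\frac{71875}{37483} + 360\right) - 45875 = \frac{13565755}{37483} - 45875 = - \frac{1705966870}{37483}$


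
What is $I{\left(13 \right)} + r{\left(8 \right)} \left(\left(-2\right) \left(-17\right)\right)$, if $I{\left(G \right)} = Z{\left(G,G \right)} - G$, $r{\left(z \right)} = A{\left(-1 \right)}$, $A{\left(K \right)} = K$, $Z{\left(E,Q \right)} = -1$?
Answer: $-48$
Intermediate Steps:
$r{\left(z \right)} = -1$
$I{\left(G \right)} = -1 - G$
$I{\left(13 \right)} + r{\left(8 \right)} \left(\left(-2\right) \left(-17\right)\right) = \left(-1 - 13\right) - \left(-2\right) \left(-17\right) = \left(-1 - 13\right) - 34 = -14 - 34 = -48$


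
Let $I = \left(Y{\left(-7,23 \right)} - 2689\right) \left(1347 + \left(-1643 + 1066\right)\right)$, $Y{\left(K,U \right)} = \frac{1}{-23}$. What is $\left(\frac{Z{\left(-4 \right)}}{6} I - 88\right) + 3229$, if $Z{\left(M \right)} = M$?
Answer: $\frac{31820883}{23} \approx 1.3835 \cdot 10^{6}$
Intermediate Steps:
$Y{\left(K,U \right)} = - \frac{1}{23}$
$I = - \frac{47622960}{23}$ ($I = \left(- \frac{1}{23} - 2689\right) \left(1347 + \left(-1643 + 1066\right)\right) = - \frac{61848 \left(1347 - 577\right)}{23} = \left(- \frac{61848}{23}\right) 770 = - \frac{47622960}{23} \approx -2.0706 \cdot 10^{6}$)
$\left(\frac{Z{\left(-4 \right)}}{6} I - 88\right) + 3229 = \left(- \frac{4}{6} \left(- \frac{47622960}{23}\right) - 88\right) + 3229 = \left(\left(-4\right) \frac{1}{6} \left(- \frac{47622960}{23}\right) - 88\right) + 3229 = \left(\left(- \frac{2}{3}\right) \left(- \frac{47622960}{23}\right) - 88\right) + 3229 = \left(\frac{31748640}{23} - 88\right) + 3229 = \frac{31746616}{23} + 3229 = \frac{31820883}{23}$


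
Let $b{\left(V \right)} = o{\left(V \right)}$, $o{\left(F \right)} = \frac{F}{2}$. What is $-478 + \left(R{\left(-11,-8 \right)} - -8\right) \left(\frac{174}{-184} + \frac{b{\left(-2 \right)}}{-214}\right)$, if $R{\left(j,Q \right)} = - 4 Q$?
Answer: $- \frac{1268988}{2461} \approx -515.64$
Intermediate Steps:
$o{\left(F \right)} = \frac{F}{2}$ ($o{\left(F \right)} = F \frac{1}{2} = \frac{F}{2}$)
$b{\left(V \right)} = \frac{V}{2}$
$-478 + \left(R{\left(-11,-8 \right)} - -8\right) \left(\frac{174}{-184} + \frac{b{\left(-2 \right)}}{-214}\right) = -478 + \left(\left(-4\right) \left(-8\right) - -8\right) \left(\frac{174}{-184} + \frac{\frac{1}{2} \left(-2\right)}{-214}\right) = -478 + \left(32 + 8\right) \left(174 \left(- \frac{1}{184}\right) - - \frac{1}{214}\right) = -478 + 40 \left(- \frac{87}{92} + \frac{1}{214}\right) = -478 + 40 \left(- \frac{9263}{9844}\right) = -478 - \frac{92630}{2461} = - \frac{1268988}{2461}$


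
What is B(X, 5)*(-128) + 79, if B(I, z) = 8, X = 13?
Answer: -945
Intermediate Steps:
B(X, 5)*(-128) + 79 = 8*(-128) + 79 = -1024 + 79 = -945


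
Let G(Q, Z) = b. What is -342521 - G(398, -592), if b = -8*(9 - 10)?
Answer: -342529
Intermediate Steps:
b = 8 (b = -8*(-1) = 8)
G(Q, Z) = 8
-342521 - G(398, -592) = -342521 - 1*8 = -342521 - 8 = -342529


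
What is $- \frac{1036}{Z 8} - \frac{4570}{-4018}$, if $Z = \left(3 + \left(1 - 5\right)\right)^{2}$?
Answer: $- \frac{515761}{4018} \approx -128.36$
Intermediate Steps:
$Z = 1$ ($Z = \left(3 - 4\right)^{2} = \left(-1\right)^{2} = 1$)
$- \frac{1036}{Z 8} - \frac{4570}{-4018} = - \frac{1036}{1 \cdot 8} - \frac{4570}{-4018} = - \frac{1036}{8} - - \frac{2285}{2009} = \left(-1036\right) \frac{1}{8} + \frac{2285}{2009} = - \frac{259}{2} + \frac{2285}{2009} = - \frac{515761}{4018}$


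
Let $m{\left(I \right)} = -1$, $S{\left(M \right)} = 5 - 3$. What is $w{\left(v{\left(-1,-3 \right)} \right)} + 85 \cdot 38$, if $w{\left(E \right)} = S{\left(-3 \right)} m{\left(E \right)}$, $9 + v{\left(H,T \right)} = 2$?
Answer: $3228$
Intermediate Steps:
$S{\left(M \right)} = 2$
$v{\left(H,T \right)} = -7$ ($v{\left(H,T \right)} = -9 + 2 = -7$)
$w{\left(E \right)} = -2$ ($w{\left(E \right)} = 2 \left(-1\right) = -2$)
$w{\left(v{\left(-1,-3 \right)} \right)} + 85 \cdot 38 = -2 + 85 \cdot 38 = -2 + 3230 = 3228$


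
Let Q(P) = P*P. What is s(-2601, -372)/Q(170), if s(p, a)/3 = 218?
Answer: 327/14450 ≈ 0.022630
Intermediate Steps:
s(p, a) = 654 (s(p, a) = 3*218 = 654)
Q(P) = P**2
s(-2601, -372)/Q(170) = 654/(170**2) = 654/28900 = 654*(1/28900) = 327/14450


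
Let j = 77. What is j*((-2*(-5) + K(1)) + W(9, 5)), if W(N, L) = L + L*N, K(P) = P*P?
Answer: 4697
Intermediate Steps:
K(P) = P²
j*((-2*(-5) + K(1)) + W(9, 5)) = 77*((-2*(-5) + 1²) + 5*(1 + 9)) = 77*((10 + 1) + 5*10) = 77*(11 + 50) = 77*61 = 4697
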